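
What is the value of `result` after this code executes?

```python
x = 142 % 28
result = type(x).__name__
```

x is int; result = 'int'

'int'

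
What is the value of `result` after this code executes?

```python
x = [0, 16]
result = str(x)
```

x = [0, 16]; result = '[0, 16]'

'[0, 16]'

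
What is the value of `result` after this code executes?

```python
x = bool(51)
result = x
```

x = True; result = True

True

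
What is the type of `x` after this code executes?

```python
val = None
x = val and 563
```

'and' returns first falsy value (None)

NoneType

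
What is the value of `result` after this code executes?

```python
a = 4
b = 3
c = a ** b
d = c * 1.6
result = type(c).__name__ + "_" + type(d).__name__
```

a is int; b is int; c is int; d is float; result = 'int_float'

'int_float'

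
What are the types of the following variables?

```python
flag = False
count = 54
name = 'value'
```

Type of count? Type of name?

count is assigned a bare integer (no decimal point), so it is an int; name is assigned a quoted string literal, so it is a str

int, str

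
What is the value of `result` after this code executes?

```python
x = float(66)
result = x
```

x = 66.0; result = 66.0

66.0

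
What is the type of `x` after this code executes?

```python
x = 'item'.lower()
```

str.lower() returns str

str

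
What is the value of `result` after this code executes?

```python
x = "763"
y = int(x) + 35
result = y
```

x = '763'; y = 798; result = 798

798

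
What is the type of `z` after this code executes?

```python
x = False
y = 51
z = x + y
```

bool + int = int (bool is subclass of int)

int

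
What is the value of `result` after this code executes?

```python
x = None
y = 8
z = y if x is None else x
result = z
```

x = None; y = 8; z = 8; result = 8

8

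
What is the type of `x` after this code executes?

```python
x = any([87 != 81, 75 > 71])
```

any() returns bool

bool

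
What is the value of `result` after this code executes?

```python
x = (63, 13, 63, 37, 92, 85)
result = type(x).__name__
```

x is tuple; result = 'tuple'

'tuple'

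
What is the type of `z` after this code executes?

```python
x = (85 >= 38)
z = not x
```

'not' returns bool

bool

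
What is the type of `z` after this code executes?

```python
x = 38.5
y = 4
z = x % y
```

float % int = float

float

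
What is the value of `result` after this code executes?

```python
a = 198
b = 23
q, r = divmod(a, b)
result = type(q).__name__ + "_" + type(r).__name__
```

a is int; b is int; q is int; r is int; result = 'int_int'

'int_int'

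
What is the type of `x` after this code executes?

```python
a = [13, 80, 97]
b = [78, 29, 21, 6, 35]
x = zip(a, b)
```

zip() returns a zip object

zip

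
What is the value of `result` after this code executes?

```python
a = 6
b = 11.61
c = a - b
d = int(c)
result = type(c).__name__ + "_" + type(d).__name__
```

a is int; b is float; c is float; d is int; result = 'float_int'

'float_int'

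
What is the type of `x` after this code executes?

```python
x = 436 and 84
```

'and' with truthy values returns last operand (int)

int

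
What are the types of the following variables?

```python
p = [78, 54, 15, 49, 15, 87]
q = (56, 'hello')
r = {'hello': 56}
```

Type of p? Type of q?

p is assigned a list literal (square brackets); q is assigned a tuple (parenthesized, comma-separated values)

list, tuple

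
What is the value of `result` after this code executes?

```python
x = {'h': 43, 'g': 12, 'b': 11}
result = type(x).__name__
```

x is dict; result = 'dict'

'dict'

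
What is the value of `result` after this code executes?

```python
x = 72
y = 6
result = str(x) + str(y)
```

x = 72; y = 6; result = '726'

'726'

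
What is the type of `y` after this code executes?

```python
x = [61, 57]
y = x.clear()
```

list.clear() returns None

NoneType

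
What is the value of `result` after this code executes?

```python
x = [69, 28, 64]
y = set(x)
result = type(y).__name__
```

x is list; y is set; result = 'set'

'set'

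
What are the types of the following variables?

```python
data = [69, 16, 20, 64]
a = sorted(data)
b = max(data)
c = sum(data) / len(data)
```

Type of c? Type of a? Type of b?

int / int = float; sorted() returns list; max of ints returns int

float, list, int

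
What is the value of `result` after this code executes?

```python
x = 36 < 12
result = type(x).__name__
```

x is bool; result = 'bool'

'bool'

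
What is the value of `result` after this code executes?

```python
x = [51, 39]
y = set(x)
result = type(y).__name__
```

x is list; y is set; result = 'set'

'set'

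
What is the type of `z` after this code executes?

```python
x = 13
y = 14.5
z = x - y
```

int - float = float

float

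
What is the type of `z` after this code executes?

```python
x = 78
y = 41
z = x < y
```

Comparison returns bool

bool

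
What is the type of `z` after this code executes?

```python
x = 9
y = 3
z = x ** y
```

positive int ** positive int = int

int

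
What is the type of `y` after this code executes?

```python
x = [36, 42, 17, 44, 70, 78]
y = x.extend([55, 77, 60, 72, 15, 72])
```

list.extend() returns None

NoneType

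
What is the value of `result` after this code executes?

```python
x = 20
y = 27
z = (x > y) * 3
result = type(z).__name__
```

x is int; y is int; z is int; result = 'int'

'int'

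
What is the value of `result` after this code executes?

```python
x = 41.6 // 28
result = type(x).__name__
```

x is float; result = 'float'

'float'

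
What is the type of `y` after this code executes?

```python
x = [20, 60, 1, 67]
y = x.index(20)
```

list.index() returns int

int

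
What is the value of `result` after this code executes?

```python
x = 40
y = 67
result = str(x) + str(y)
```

x = 40; y = 67; result = '4067'

'4067'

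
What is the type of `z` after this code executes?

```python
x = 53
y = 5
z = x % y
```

int % int = int

int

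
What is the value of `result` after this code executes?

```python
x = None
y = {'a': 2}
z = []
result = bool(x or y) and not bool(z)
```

x = None; y = {'a': 2}; z = []; result = True

True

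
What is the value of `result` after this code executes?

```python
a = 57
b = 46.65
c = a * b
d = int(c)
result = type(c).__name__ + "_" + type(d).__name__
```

a is int; b is float; c is float; d is int; result = 'float_int'

'float_int'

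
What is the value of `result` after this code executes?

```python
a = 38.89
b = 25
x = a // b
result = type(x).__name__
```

a is float; b is int; x is float; result = 'float'

'float'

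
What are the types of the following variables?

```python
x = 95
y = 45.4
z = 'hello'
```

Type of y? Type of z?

y is assigned a number with a decimal point, so it is a float; z is assigned a quoted string literal, so it is a str

float, str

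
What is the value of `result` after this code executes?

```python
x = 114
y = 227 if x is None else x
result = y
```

x = 114; y = 114; result = 114

114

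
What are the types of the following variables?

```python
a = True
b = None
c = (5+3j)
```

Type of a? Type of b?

a is assigned the constant True, which has type bool; b is assigned None, whose type is NoneType

bool, NoneType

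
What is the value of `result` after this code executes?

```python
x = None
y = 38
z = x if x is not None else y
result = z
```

x = None; y = 38; z = 38; result = 38

38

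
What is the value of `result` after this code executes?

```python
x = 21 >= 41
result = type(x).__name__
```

x is bool; result = 'bool'

'bool'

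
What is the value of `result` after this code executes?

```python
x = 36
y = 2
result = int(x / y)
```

x = 36; y = 2; result = 18

18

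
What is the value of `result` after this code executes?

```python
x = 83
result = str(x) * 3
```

x = 83; result = '838383'

'838383'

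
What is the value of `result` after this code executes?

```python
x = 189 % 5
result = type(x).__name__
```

x is int; result = 'int'

'int'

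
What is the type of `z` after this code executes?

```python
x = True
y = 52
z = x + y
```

bool + int = int (bool is subclass of int)

int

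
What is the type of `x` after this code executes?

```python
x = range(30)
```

range() returns a range object

range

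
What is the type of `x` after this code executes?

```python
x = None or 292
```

'or' with None returns the other truthy value

int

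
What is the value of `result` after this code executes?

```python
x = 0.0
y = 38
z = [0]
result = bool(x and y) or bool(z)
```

x = 0.0; y = 38; z = [0]; result = True

True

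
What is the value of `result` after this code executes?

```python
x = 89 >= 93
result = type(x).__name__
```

x is bool; result = 'bool'

'bool'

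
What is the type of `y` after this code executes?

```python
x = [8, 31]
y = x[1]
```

Indexing list[int] returns int

int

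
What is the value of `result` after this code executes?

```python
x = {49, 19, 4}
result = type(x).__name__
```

x is set; result = 'set'

'set'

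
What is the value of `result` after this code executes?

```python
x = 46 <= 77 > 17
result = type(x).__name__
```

x is bool; result = 'bool'

'bool'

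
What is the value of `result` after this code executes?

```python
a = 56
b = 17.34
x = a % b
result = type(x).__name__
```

a is int; b is float; x is float; result = 'float'

'float'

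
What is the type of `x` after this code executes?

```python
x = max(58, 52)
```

max() of ints returns int

int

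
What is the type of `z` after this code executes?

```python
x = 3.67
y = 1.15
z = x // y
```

float // float = float

float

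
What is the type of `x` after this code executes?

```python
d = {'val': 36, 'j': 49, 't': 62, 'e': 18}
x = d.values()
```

.values() returns dict_values view

dict_values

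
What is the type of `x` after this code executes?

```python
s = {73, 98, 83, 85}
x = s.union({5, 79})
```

set.union() returns a new set

set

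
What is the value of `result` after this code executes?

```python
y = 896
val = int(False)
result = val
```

y = 896; val = 0; result = 0

0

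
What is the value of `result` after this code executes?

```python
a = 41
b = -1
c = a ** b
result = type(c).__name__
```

a is int; b is int; c is float; result = 'float'

'float'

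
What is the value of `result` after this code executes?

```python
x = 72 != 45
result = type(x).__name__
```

x is bool; result = 'bool'

'bool'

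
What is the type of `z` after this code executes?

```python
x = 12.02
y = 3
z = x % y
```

float % int = float

float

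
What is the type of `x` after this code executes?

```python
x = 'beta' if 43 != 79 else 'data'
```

Both branches of conditional are str

str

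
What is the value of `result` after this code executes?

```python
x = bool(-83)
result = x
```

x = True; result = True

True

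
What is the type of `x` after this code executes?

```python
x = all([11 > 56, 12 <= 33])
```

all() returns bool

bool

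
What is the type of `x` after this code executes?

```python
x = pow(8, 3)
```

pow(int, int) returns int

int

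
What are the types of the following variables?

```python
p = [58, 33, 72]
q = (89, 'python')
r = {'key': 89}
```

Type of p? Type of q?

p is assigned a list literal (square brackets); q is assigned a tuple (parenthesized, comma-separated values)

list, tuple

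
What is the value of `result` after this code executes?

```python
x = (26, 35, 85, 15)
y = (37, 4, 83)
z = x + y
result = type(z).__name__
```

x is tuple; y is tuple; z is tuple; result = 'tuple'

'tuple'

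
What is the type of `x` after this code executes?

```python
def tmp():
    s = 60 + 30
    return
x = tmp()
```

Bare return returns None

NoneType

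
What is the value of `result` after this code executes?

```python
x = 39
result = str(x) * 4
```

x = 39; result = '39393939'

'39393939'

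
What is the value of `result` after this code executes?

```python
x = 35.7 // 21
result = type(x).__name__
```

x is float; result = 'float'

'float'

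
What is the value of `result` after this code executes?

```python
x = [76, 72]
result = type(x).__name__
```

x is list; result = 'list'

'list'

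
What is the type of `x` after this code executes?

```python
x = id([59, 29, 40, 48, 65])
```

id() returns int

int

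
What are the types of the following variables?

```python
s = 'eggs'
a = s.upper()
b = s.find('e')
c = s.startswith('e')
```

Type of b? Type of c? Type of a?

find() returns int; startswith() returns bool; upper() returns str

int, bool, str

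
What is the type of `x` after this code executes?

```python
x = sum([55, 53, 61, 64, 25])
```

sum() of ints returns int

int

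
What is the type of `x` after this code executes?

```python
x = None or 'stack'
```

'or' with None returns the other truthy value (str)

str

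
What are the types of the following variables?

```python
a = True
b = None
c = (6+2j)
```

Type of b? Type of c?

b is assigned None, whose type is NoneType; c is assigned (6+2j), an int plus an imaginary literal (j suffix), which evaluates to complex

NoneType, complex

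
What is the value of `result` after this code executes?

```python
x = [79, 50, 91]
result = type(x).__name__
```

x is list; result = 'list'

'list'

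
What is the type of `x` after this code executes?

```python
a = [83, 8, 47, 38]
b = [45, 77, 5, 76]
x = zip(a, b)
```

zip() returns a zip object

zip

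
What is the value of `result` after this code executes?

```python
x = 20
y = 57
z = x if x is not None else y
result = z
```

x = 20; y = 57; z = 20; result = 20

20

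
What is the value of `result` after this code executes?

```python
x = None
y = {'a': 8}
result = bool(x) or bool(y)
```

x = None; y = {'a': 8}; result = True

True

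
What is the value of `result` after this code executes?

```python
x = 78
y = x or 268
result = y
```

x = 78; y = 78; result = 78

78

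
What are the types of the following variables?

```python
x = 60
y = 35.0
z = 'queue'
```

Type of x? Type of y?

x is assigned a bare integer (no decimal point), so it is an int; y is assigned a number with a decimal point, so it is a float

int, float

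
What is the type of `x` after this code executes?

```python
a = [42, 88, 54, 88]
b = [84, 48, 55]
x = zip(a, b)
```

zip() returns a zip object

zip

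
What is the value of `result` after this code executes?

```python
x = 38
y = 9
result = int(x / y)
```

x = 38; y = 9; result = 4

4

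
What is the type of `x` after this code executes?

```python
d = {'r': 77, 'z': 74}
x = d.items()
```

dict.items() returns dict_items view

dict_items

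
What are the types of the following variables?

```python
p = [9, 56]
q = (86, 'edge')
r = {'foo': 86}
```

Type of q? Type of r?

q is assigned a tuple (parenthesized, comma-separated values); r is assigned a dict literal ({key: value})

tuple, dict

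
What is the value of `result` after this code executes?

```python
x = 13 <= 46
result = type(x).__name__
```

x is bool; result = 'bool'

'bool'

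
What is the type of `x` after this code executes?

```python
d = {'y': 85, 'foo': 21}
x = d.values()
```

.values() returns dict_values view

dict_values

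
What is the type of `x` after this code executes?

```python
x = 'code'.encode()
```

str.encode() returns bytes

bytes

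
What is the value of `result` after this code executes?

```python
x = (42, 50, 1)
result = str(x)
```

x = (42, 50, 1); result = '(42, 50, 1)'

'(42, 50, 1)'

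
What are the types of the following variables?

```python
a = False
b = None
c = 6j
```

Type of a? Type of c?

a is assigned the constant False, which has type bool; c is assigned 6j, an imaginary literal (j suffix), which has type complex

bool, complex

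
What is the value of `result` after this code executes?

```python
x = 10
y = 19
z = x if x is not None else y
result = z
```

x = 10; y = 19; z = 10; result = 10

10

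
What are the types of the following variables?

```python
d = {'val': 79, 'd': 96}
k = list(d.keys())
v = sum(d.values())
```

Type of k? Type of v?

list() converts to list; sum of ints is int

list, int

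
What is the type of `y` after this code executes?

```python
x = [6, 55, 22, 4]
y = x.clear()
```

list.clear() returns None

NoneType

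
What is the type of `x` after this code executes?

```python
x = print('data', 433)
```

print() returns None

NoneType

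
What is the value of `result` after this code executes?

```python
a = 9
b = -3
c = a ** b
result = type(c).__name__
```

a is int; b is int; c is float; result = 'float'

'float'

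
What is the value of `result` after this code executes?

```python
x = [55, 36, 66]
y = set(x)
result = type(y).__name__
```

x is list; y is set; result = 'set'

'set'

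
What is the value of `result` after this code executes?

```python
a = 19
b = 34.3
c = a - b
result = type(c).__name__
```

a is int; b is float; c is float; result = 'float'

'float'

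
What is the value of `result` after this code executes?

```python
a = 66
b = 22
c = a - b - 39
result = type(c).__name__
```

a is int; b is int; c is int; result = 'int'

'int'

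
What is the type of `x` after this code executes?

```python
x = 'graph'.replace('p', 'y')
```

str.replace() returns str

str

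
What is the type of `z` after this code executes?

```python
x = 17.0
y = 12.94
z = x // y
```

float // float = float

float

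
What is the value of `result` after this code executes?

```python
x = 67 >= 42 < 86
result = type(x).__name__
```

x is bool; result = 'bool'

'bool'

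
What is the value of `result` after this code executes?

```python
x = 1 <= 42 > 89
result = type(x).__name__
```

x is bool; result = 'bool'

'bool'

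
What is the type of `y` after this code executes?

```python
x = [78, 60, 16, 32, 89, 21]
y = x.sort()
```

list.sort() returns None (mutates in place)

NoneType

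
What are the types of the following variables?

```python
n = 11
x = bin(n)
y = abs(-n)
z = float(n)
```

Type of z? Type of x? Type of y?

float() returns float; bin() returns str; abs() of int returns int

float, str, int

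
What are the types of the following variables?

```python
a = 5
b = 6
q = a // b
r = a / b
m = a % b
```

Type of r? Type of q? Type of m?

/ returns float; // returns int; % of ints returns int

float, int, int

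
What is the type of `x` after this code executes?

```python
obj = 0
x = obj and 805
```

'and' returns first falsy value (0 is int)

int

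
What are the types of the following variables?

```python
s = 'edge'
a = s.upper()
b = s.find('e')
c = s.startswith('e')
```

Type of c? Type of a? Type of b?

startswith() returns bool; upper() returns str; find() returns int

bool, str, int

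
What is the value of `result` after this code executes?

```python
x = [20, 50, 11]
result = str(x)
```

x = [20, 50, 11]; result = '[20, 50, 11]'

'[20, 50, 11]'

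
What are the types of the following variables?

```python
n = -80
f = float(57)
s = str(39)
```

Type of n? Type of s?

n is assigned a bare integer (no decimal point), so it is an int; s is assigned the result of calling str(), which returns a str

int, str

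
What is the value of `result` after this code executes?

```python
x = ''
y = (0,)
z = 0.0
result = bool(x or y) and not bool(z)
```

x = ''; y = (0,); z = 0.0; result = True

True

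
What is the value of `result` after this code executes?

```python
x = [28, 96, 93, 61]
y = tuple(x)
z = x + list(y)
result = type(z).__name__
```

x is list; y is tuple; z is list; result = 'list'

'list'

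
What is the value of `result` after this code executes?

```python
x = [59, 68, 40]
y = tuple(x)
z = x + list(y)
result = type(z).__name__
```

x is list; y is tuple; z is list; result = 'list'

'list'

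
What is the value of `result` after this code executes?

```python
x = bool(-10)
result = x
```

x = True; result = True

True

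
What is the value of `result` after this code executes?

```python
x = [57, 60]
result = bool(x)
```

x = [57, 60]; result = True

True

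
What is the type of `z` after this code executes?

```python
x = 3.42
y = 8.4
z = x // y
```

float // float = float

float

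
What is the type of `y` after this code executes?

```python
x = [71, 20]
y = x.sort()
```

list.sort() returns None (mutates in place)

NoneType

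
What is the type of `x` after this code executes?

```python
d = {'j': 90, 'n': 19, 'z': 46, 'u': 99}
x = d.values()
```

.values() returns dict_values view

dict_values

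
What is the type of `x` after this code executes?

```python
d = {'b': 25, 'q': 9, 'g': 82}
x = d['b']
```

Accessing dict[str, int] with str key returns int

int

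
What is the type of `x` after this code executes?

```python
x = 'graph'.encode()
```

str.encode() returns bytes

bytes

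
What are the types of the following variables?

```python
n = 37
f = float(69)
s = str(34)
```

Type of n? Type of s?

n is assigned a bare integer (no decimal point), so it is an int; s is assigned the result of calling str(), which returns a str

int, str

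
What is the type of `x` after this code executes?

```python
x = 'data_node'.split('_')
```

str.split() returns list

list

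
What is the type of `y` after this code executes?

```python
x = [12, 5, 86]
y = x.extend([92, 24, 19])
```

list.extend() returns None

NoneType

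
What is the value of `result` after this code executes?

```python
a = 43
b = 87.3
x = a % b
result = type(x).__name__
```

a is int; b is float; x is float; result = 'float'

'float'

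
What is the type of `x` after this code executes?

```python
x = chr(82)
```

chr() returns str (single char)

str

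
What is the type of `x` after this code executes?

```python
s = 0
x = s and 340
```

'and' returns first falsy value (0 is int)

int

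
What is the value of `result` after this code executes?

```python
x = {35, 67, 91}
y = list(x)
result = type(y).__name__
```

x is set; y is list; result = 'list'

'list'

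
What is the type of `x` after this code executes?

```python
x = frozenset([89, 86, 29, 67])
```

frozenset() returns frozenset

frozenset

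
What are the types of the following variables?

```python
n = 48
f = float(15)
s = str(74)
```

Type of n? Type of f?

n is assigned a bare integer (no decimal point), so it is an int; f is assigned the result of calling float(), which returns a float

int, float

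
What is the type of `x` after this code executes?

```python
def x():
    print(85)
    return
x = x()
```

Bare return returns None

NoneType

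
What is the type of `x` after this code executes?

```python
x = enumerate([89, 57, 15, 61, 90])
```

enumerate() returns an enumerate object

enumerate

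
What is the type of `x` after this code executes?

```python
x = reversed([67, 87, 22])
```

reversed() on a list returns list_reverseiterator

list_reverseiterator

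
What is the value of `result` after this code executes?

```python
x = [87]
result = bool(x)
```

x = [87]; result = True

True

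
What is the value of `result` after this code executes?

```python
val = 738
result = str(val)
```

val = 738; result = '738'

'738'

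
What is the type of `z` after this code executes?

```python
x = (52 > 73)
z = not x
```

'not' returns bool

bool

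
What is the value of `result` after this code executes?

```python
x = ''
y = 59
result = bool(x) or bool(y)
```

x = ''; y = 59; result = True

True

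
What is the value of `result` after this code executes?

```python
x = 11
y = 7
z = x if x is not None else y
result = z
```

x = 11; y = 7; z = 11; result = 11

11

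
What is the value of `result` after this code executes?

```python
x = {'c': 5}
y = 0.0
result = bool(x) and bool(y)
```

x = {'c': 5}; y = 0.0; result = False

False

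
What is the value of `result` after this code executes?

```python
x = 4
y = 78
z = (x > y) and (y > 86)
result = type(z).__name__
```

x is int; y is int; z is bool; result = 'bool'

'bool'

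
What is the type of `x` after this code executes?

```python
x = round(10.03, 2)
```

round() with decimal places returns float

float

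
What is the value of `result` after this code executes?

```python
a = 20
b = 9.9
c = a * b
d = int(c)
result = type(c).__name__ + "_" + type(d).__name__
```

a is int; b is float; c is float; d is int; result = 'float_int'

'float_int'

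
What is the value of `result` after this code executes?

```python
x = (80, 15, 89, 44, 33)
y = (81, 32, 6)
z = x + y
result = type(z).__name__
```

x is tuple; y is tuple; z is tuple; result = 'tuple'

'tuple'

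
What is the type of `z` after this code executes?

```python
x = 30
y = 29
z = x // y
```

int // int = int

int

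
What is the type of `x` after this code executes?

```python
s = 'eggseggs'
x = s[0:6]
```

Slicing a str returns str

str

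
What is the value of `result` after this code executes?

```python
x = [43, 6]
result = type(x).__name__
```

x is list; result = 'list'

'list'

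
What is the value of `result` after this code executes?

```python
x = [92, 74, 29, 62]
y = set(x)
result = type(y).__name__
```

x is list; y is set; result = 'set'

'set'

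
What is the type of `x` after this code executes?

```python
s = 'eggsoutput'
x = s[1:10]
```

Slicing a str returns str

str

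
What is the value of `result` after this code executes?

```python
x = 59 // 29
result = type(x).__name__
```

x is int; result = 'int'

'int'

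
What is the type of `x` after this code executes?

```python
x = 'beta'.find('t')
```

str.find() returns int index

int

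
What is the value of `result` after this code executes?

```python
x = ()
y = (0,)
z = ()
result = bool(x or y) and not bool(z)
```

x = (); y = (0,); z = (); result = True

True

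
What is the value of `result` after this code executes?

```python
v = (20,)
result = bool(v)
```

v = (20,); result = True

True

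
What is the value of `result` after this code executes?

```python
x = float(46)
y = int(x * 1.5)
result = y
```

x = 46.0; y = 69; result = 69

69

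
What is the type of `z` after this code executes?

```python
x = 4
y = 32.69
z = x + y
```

int + float = float

float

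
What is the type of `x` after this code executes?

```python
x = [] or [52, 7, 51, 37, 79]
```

'or' returns first truthy value (list)

list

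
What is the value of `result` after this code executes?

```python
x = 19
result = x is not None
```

x = 19; result = True

True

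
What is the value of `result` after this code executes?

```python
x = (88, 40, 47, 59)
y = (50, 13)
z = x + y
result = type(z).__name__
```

x is tuple; y is tuple; z is tuple; result = 'tuple'

'tuple'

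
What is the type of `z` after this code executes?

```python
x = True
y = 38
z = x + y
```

bool + int = int (bool is subclass of int)

int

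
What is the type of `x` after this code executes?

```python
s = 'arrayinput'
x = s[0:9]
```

Slicing a str returns str

str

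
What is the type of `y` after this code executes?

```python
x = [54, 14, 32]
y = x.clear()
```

list.clear() returns None

NoneType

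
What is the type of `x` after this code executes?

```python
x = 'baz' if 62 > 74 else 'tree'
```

Both branches of conditional are str

str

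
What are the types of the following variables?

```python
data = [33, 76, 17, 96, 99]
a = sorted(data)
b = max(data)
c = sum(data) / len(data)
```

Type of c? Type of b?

int / int = float; max of ints returns int

float, int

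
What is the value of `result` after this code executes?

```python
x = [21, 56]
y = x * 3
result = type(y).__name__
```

x is list; y is list; result = 'list'

'list'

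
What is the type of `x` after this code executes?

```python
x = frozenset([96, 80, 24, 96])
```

frozenset() returns frozenset

frozenset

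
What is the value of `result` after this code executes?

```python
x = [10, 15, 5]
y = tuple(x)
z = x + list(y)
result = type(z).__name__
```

x is list; y is tuple; z is list; result = 'list'

'list'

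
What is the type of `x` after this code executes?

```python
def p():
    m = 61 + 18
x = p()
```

Function without return returns None

NoneType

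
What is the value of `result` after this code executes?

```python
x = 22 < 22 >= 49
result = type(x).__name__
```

x is bool; result = 'bool'

'bool'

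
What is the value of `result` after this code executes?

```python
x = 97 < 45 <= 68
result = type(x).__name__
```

x is bool; result = 'bool'

'bool'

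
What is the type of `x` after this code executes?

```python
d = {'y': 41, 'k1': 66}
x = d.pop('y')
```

dict.pop() returns the value

int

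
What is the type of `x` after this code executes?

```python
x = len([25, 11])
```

len() always returns int

int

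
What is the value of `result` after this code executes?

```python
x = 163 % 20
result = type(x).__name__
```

x is int; result = 'int'

'int'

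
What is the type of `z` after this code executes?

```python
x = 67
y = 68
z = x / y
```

int / int = float

float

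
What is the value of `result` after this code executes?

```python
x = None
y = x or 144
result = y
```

x = None; y = 144; result = 144

144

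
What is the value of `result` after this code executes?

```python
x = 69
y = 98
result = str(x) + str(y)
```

x = 69; y = 98; result = '6998'

'6998'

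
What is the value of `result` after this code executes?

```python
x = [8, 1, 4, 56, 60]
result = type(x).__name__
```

x is list; result = 'list'

'list'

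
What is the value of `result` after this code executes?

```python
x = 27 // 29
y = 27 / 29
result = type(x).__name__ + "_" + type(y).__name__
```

x is int; y is float; result = 'int_float'

'int_float'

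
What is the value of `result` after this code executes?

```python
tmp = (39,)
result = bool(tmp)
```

tmp = (39,); result = True

True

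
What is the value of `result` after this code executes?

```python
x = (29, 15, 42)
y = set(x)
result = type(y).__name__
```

x is tuple; y is set; result = 'set'

'set'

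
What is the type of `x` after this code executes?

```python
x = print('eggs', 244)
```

print() returns None

NoneType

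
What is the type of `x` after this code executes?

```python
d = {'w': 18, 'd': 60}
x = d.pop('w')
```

dict.pop() returns the value

int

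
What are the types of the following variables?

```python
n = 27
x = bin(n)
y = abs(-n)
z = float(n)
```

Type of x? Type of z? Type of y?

bin() returns str; float() returns float; abs() of int returns int

str, float, int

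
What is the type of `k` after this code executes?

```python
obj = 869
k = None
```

None has type NoneType

NoneType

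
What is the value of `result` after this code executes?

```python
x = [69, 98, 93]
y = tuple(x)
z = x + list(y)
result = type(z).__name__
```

x is list; y is tuple; z is list; result = 'list'

'list'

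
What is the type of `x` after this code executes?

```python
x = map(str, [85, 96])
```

map() returns a map object

map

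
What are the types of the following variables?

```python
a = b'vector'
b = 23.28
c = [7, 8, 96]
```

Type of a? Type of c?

a is assigned a bytes literal (b'...' prefix); c is assigned a list literal (square brackets)

bytes, list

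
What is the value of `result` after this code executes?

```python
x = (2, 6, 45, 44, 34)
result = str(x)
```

x = (2, 6, 45, 44, 34); result = '(2, 6, 45, 44, 34)'

'(2, 6, 45, 44, 34)'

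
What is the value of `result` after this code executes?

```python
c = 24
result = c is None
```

c = 24; result = False

False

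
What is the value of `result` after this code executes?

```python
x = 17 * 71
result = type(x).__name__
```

x is int; result = 'int'

'int'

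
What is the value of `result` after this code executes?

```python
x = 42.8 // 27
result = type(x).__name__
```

x is float; result = 'float'

'float'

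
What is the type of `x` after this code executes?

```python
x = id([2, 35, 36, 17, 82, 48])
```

id() returns int

int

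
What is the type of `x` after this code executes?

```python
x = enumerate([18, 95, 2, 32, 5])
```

enumerate() returns an enumerate object

enumerate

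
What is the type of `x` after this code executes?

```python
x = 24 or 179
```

'or' returns first truthy value (int)

int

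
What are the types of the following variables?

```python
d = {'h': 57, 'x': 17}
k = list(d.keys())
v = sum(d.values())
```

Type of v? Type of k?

sum of ints is int; list() converts to list

int, list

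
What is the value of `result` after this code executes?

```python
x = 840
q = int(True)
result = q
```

x = 840; q = 1; result = 1

1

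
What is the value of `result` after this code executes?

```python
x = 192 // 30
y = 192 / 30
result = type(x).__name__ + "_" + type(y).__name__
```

x is int; y is float; result = 'int_float'

'int_float'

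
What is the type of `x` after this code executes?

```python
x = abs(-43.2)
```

abs() of float returns float

float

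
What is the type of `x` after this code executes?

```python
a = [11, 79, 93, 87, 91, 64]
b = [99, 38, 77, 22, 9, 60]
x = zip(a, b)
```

zip() returns a zip object

zip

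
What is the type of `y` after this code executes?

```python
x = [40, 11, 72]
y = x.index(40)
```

list.index() returns int

int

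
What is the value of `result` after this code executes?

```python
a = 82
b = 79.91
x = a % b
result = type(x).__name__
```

a is int; b is float; x is float; result = 'float'

'float'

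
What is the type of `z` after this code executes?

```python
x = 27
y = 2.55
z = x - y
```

int - float = float

float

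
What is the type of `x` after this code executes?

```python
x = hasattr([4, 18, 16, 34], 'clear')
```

hasattr() returns bool

bool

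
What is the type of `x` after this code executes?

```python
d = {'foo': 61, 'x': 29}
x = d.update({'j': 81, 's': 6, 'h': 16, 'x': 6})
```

dict.update() returns None

NoneType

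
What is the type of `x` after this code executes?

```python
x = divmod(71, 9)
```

divmod() returns tuple of (quotient, remainder)

tuple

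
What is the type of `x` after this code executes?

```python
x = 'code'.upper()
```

str.upper() returns str

str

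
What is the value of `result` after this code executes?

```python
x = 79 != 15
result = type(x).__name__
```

x is bool; result = 'bool'

'bool'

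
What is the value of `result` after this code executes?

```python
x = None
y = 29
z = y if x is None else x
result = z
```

x = None; y = 29; z = 29; result = 29

29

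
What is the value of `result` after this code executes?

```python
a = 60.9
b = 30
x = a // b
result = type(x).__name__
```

a is float; b is int; x is float; result = 'float'

'float'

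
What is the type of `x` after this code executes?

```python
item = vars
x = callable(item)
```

callable() returns bool

bool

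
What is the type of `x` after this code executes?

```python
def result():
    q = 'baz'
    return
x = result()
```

Bare return returns None

NoneType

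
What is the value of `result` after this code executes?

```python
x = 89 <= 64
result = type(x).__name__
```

x is bool; result = 'bool'

'bool'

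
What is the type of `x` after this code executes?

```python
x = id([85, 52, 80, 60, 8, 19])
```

id() returns int

int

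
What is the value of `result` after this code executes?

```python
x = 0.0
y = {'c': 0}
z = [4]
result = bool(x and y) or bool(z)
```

x = 0.0; y = {'c': 0}; z = [4]; result = True

True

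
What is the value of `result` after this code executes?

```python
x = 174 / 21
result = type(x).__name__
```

x is float; result = 'float'

'float'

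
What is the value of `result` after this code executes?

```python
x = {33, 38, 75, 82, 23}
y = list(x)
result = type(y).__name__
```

x is set; y is list; result = 'list'

'list'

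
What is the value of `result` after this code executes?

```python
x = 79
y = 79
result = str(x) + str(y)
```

x = 79; y = 79; result = '7979'

'7979'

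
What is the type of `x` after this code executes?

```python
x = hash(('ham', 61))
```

hash() returns int

int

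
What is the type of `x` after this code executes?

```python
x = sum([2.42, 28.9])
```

sum() of floats returns float

float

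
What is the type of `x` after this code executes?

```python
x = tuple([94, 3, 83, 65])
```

tuple() constructor returns tuple

tuple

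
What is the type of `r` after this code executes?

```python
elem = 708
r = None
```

None has type NoneType

NoneType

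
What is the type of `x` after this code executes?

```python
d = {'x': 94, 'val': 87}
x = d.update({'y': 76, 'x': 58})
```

dict.update() returns None

NoneType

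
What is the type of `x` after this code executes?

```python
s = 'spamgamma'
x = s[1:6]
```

Slicing a str returns str

str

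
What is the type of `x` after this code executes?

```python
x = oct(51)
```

oct() returns str representation

str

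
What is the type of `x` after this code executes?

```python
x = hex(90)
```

hex() returns str representation

str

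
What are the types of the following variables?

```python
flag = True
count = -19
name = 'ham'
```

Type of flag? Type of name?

flag is assigned the constant True, which has type bool; name is assigned a quoted string literal, so it is a str

bool, str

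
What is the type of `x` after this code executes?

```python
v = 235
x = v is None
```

'is' comparison returns bool

bool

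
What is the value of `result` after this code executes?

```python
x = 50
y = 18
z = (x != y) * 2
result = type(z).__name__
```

x is int; y is int; z is int; result = 'int'

'int'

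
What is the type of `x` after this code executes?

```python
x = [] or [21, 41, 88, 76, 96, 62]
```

'or' returns first truthy value (list)

list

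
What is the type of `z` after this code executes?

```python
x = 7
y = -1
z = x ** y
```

int ** negative = float

float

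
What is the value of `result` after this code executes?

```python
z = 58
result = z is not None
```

z = 58; result = True

True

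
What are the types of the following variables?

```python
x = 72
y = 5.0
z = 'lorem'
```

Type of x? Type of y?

x is assigned a bare integer (no decimal point), so it is an int; y is assigned a number with a decimal point, so it is a float

int, float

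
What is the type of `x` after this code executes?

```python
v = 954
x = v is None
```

'is' comparison returns bool

bool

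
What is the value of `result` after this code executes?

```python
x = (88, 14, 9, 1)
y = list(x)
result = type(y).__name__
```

x is tuple; y is list; result = 'list'

'list'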